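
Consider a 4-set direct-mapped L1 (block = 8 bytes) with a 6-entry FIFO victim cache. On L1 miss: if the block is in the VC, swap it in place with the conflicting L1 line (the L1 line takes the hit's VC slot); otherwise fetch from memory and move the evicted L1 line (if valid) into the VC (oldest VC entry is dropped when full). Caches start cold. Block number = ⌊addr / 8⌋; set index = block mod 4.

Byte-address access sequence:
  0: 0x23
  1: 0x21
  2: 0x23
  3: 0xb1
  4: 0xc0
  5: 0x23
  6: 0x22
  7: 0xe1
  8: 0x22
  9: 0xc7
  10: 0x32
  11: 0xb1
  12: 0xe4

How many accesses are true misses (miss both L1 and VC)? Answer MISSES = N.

0: 0x23 (blk 4, set 0) → MISS  vc=[]
1: 0x21 (blk 4, set 0) → L1-HIT  vc=[]
2: 0x23 (blk 4, set 0) → L1-HIT  vc=[]
3: 0xb1 (blk 22, set 2) → MISS  vc=[]
4: 0xc0 (blk 24, set 0) → MISS  vc=[4]
5: 0x23 (blk 4, set 0) → VC-HIT  vc=[24]
6: 0x22 (blk 4, set 0) → L1-HIT  vc=[24]
7: 0xe1 (blk 28, set 0) → MISS  vc=[24, 4]
8: 0x22 (blk 4, set 0) → VC-HIT  vc=[24, 28]
9: 0xc7 (blk 24, set 0) → VC-HIT  vc=[4, 28]
10: 0x32 (blk 6, set 2) → MISS  vc=[4, 28, 22]
11: 0xb1 (blk 22, set 2) → VC-HIT  vc=[4, 28, 6]
12: 0xe4 (blk 28, set 0) → VC-HIT  vc=[4, 24, 6]

MISSES = 5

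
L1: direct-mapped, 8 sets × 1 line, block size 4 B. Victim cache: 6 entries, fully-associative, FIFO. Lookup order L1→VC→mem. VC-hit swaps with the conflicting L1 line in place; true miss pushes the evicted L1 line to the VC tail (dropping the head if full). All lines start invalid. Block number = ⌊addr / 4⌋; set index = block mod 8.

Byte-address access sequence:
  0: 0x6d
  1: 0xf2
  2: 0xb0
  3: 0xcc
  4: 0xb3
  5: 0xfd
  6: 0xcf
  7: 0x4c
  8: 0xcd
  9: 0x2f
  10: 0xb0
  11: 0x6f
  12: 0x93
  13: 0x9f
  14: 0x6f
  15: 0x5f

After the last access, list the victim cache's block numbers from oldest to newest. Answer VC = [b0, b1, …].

VC = [11, 19, 51, 44, 63, 39]

  [0] addr=0x6d blk=27 s=3: MISS | VC []
  [1] addr=0xf2 blk=60 s=4: MISS | VC []
  [2] addr=0xb0 blk=44 s=4: MISS | VC [60]
  [3] addr=0xcc blk=51 s=3: MISS | VC [60, 27]
  [4] addr=0xb3 blk=44 s=4: L1-HIT | VC [60, 27]
  [5] addr=0xfd blk=63 s=7: MISS | VC [60, 27]
  [6] addr=0xcf blk=51 s=3: L1-HIT | VC [60, 27]
  [7] addr=0x4c blk=19 s=3: MISS | VC [60, 27, 51]
  [8] addr=0xcd blk=51 s=3: VC-HIT | VC [60, 27, 19]
  [9] addr=0x2f blk=11 s=3: MISS | VC [60, 27, 19, 51]
  [10] addr=0xb0 blk=44 s=4: L1-HIT | VC [60, 27, 19, 51]
  [11] addr=0x6f blk=27 s=3: VC-HIT | VC [60, 11, 19, 51]
  [12] addr=0x93 blk=36 s=4: MISS | VC [60, 11, 19, 51, 44]
  [13] addr=0x9f blk=39 s=7: MISS | VC [60, 11, 19, 51, 44, 63]
  [14] addr=0x6f blk=27 s=3: L1-HIT | VC [60, 11, 19, 51, 44, 63]
  [15] addr=0x5f blk=23 s=7: MISS | VC [11, 19, 51, 44, 63, 39]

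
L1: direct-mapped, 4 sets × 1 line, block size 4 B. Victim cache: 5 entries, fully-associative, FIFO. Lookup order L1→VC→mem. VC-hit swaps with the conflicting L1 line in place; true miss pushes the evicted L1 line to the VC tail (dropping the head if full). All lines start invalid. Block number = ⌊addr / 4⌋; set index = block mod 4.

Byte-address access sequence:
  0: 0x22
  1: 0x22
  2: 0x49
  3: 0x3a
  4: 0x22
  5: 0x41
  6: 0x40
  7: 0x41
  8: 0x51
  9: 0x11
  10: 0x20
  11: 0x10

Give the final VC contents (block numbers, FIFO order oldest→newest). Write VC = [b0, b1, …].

VC = [18, 8, 16, 20]

#0 0x22→b8/s0 MISS; vc=[]
#1 0x22→b8/s0 L1-HIT; vc=[]
#2 0x49→b18/s2 MISS; vc=[]
#3 0x3a→b14/s2 MISS; vc=[18]
#4 0x22→b8/s0 L1-HIT; vc=[18]
#5 0x41→b16/s0 MISS; vc=[18,8]
#6 0x40→b16/s0 L1-HIT; vc=[18,8]
#7 0x41→b16/s0 L1-HIT; vc=[18,8]
#8 0x51→b20/s0 MISS; vc=[18,8,16]
#9 0x11→b4/s0 MISS; vc=[18,8,16,20]
#10 0x20→b8/s0 VC-HIT; vc=[18,4,16,20]
#11 0x10→b4/s0 VC-HIT; vc=[18,8,16,20]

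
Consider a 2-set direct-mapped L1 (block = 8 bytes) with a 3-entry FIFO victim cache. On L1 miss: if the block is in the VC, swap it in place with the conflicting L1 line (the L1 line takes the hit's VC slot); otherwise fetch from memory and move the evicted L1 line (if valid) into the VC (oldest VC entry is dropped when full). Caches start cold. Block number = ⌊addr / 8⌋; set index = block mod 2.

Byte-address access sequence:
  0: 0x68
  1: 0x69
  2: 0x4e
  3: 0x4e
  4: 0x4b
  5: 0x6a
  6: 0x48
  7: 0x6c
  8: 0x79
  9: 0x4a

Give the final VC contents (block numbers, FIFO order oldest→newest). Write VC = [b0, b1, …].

VC = [15, 13]

0: 0x68 (blk 13, set 1) → MISS  vc=[]
1: 0x69 (blk 13, set 1) → L1-HIT  vc=[]
2: 0x4e (blk 9, set 1) → MISS  vc=[13]
3: 0x4e (blk 9, set 1) → L1-HIT  vc=[13]
4: 0x4b (blk 9, set 1) → L1-HIT  vc=[13]
5: 0x6a (blk 13, set 1) → VC-HIT  vc=[9]
6: 0x48 (blk 9, set 1) → VC-HIT  vc=[13]
7: 0x6c (blk 13, set 1) → VC-HIT  vc=[9]
8: 0x79 (blk 15, set 1) → MISS  vc=[9, 13]
9: 0x4a (blk 9, set 1) → VC-HIT  vc=[15, 13]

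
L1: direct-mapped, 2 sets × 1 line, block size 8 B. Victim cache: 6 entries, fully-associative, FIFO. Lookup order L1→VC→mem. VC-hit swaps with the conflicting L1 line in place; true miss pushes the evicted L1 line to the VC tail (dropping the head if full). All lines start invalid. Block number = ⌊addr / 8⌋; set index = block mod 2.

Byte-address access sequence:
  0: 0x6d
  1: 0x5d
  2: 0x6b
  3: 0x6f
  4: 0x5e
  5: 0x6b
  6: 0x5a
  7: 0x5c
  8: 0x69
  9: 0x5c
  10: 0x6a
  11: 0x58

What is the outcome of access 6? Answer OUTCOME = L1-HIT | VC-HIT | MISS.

0: 0x6d (blk 13, set 1) → MISS  vc=[]
1: 0x5d (blk 11, set 1) → MISS  vc=[13]
2: 0x6b (blk 13, set 1) → VC-HIT  vc=[11]
3: 0x6f (blk 13, set 1) → L1-HIT  vc=[11]
4: 0x5e (blk 11, set 1) → VC-HIT  vc=[13]
5: 0x6b (blk 13, set 1) → VC-HIT  vc=[11]
6: 0x5a (blk 11, set 1) → VC-HIT  vc=[13]
7: 0x5c (blk 11, set 1) → L1-HIT  vc=[13]
8: 0x69 (blk 13, set 1) → VC-HIT  vc=[11]
9: 0x5c (blk 11, set 1) → VC-HIT  vc=[13]
10: 0x6a (blk 13, set 1) → VC-HIT  vc=[11]
11: 0x58 (blk 11, set 1) → VC-HIT  vc=[13]

OUTCOME = VC-HIT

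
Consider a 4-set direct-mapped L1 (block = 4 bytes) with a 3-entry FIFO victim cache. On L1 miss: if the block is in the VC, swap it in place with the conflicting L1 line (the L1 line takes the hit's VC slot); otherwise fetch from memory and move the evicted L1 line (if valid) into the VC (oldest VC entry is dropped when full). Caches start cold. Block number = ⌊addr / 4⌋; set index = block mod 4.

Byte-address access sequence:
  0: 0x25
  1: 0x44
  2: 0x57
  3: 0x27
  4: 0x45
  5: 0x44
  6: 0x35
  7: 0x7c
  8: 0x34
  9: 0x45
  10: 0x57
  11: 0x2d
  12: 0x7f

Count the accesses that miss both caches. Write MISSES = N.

0: 0x25 (blk 9, set 1) → MISS  vc=[]
1: 0x44 (blk 17, set 1) → MISS  vc=[9]
2: 0x57 (blk 21, set 1) → MISS  vc=[9, 17]
3: 0x27 (blk 9, set 1) → VC-HIT  vc=[21, 17]
4: 0x45 (blk 17, set 1) → VC-HIT  vc=[21, 9]
5: 0x44 (blk 17, set 1) → L1-HIT  vc=[21, 9]
6: 0x35 (blk 13, set 1) → MISS  vc=[21, 9, 17]
7: 0x7c (blk 31, set 3) → MISS  vc=[21, 9, 17]
8: 0x34 (blk 13, set 1) → L1-HIT  vc=[21, 9, 17]
9: 0x45 (blk 17, set 1) → VC-HIT  vc=[21, 9, 13]
10: 0x57 (blk 21, set 1) → VC-HIT  vc=[17, 9, 13]
11: 0x2d (blk 11, set 3) → MISS  vc=[9, 13, 31]
12: 0x7f (blk 31, set 3) → VC-HIT  vc=[9, 13, 11]

MISSES = 6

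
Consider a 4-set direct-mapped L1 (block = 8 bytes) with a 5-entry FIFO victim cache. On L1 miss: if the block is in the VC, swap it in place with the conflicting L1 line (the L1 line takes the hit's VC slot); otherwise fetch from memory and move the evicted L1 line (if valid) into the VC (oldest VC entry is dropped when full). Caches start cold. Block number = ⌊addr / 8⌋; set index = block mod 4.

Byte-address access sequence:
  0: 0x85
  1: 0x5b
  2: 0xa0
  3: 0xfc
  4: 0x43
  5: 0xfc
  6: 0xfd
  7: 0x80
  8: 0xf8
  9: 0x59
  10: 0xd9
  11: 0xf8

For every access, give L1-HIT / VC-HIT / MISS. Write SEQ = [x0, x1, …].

#0 0x85→b16/s0 MISS; vc=[]
#1 0x5b→b11/s3 MISS; vc=[]
#2 0xa0→b20/s0 MISS; vc=[16]
#3 0xfc→b31/s3 MISS; vc=[16,11]
#4 0x43→b8/s0 MISS; vc=[16,11,20]
#5 0xfc→b31/s3 L1-HIT; vc=[16,11,20]
#6 0xfd→b31/s3 L1-HIT; vc=[16,11,20]
#7 0x80→b16/s0 VC-HIT; vc=[8,11,20]
#8 0xf8→b31/s3 L1-HIT; vc=[8,11,20]
#9 0x59→b11/s3 VC-HIT; vc=[8,31,20]
#10 0xd9→b27/s3 MISS; vc=[8,31,20,11]
#11 0xf8→b31/s3 VC-HIT; vc=[8,27,20,11]

SEQ = [MISS, MISS, MISS, MISS, MISS, L1-HIT, L1-HIT, VC-HIT, L1-HIT, VC-HIT, MISS, VC-HIT]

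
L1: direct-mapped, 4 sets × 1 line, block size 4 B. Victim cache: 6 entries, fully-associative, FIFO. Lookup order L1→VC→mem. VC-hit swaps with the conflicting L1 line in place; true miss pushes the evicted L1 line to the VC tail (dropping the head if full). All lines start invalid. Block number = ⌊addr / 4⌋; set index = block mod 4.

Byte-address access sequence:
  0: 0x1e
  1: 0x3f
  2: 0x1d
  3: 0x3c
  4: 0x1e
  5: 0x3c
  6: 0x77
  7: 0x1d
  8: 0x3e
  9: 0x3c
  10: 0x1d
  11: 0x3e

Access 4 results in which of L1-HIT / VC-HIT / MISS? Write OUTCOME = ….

0: 0x1e (blk 7, set 3) → MISS  vc=[]
1: 0x3f (blk 15, set 3) → MISS  vc=[7]
2: 0x1d (blk 7, set 3) → VC-HIT  vc=[15]
3: 0x3c (blk 15, set 3) → VC-HIT  vc=[7]
4: 0x1e (blk 7, set 3) → VC-HIT  vc=[15]
5: 0x3c (blk 15, set 3) → VC-HIT  vc=[7]
6: 0x77 (blk 29, set 1) → MISS  vc=[7]
7: 0x1d (blk 7, set 3) → VC-HIT  vc=[15]
8: 0x3e (blk 15, set 3) → VC-HIT  vc=[7]
9: 0x3c (blk 15, set 3) → L1-HIT  vc=[7]
10: 0x1d (blk 7, set 3) → VC-HIT  vc=[15]
11: 0x3e (blk 15, set 3) → VC-HIT  vc=[7]

OUTCOME = VC-HIT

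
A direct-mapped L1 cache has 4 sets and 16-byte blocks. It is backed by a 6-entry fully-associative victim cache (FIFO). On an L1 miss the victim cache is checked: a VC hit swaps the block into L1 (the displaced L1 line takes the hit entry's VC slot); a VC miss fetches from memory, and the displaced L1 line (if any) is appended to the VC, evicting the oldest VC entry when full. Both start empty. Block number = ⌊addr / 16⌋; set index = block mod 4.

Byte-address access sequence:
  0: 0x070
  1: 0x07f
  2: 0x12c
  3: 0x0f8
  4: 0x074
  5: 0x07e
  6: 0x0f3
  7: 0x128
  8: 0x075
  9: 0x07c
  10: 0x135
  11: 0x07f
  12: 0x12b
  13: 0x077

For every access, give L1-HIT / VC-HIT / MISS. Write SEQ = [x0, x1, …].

SEQ = [MISS, L1-HIT, MISS, MISS, VC-HIT, L1-HIT, VC-HIT, L1-HIT, VC-HIT, L1-HIT, MISS, VC-HIT, L1-HIT, L1-HIT]

  [0] addr=0x70 blk=7 s=3: MISS | VC []
  [1] addr=0x7f blk=7 s=3: L1-HIT | VC []
  [2] addr=0x12c blk=18 s=2: MISS | VC []
  [3] addr=0xf8 blk=15 s=3: MISS | VC [7]
  [4] addr=0x74 blk=7 s=3: VC-HIT | VC [15]
  [5] addr=0x7e blk=7 s=3: L1-HIT | VC [15]
  [6] addr=0xf3 blk=15 s=3: VC-HIT | VC [7]
  [7] addr=0x128 blk=18 s=2: L1-HIT | VC [7]
  [8] addr=0x75 blk=7 s=3: VC-HIT | VC [15]
  [9] addr=0x7c blk=7 s=3: L1-HIT | VC [15]
  [10] addr=0x135 blk=19 s=3: MISS | VC [15, 7]
  [11] addr=0x7f blk=7 s=3: VC-HIT | VC [15, 19]
  [12] addr=0x12b blk=18 s=2: L1-HIT | VC [15, 19]
  [13] addr=0x77 blk=7 s=3: L1-HIT | VC [15, 19]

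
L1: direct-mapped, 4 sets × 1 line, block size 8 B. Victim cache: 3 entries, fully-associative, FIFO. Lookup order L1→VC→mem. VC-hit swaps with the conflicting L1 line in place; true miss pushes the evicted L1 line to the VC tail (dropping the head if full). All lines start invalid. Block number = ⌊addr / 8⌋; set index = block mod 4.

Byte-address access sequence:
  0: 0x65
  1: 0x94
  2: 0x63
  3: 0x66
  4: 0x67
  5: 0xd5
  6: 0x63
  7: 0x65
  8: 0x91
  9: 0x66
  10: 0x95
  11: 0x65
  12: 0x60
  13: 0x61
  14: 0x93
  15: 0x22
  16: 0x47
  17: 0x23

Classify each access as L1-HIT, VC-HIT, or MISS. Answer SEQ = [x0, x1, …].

SEQ = [MISS, MISS, L1-HIT, L1-HIT, L1-HIT, MISS, L1-HIT, L1-HIT, VC-HIT, L1-HIT, L1-HIT, L1-HIT, L1-HIT, L1-HIT, L1-HIT, MISS, MISS, VC-HIT]

  [0] addr=0x65 blk=12 s=0: MISS | VC []
  [1] addr=0x94 blk=18 s=2: MISS | VC []
  [2] addr=0x63 blk=12 s=0: L1-HIT | VC []
  [3] addr=0x66 blk=12 s=0: L1-HIT | VC []
  [4] addr=0x67 blk=12 s=0: L1-HIT | VC []
  [5] addr=0xd5 blk=26 s=2: MISS | VC [18]
  [6] addr=0x63 blk=12 s=0: L1-HIT | VC [18]
  [7] addr=0x65 blk=12 s=0: L1-HIT | VC [18]
  [8] addr=0x91 blk=18 s=2: VC-HIT | VC [26]
  [9] addr=0x66 blk=12 s=0: L1-HIT | VC [26]
  [10] addr=0x95 blk=18 s=2: L1-HIT | VC [26]
  [11] addr=0x65 blk=12 s=0: L1-HIT | VC [26]
  [12] addr=0x60 blk=12 s=0: L1-HIT | VC [26]
  [13] addr=0x61 blk=12 s=0: L1-HIT | VC [26]
  [14] addr=0x93 blk=18 s=2: L1-HIT | VC [26]
  [15] addr=0x22 blk=4 s=0: MISS | VC [26, 12]
  [16] addr=0x47 blk=8 s=0: MISS | VC [26, 12, 4]
  [17] addr=0x23 blk=4 s=0: VC-HIT | VC [26, 12, 8]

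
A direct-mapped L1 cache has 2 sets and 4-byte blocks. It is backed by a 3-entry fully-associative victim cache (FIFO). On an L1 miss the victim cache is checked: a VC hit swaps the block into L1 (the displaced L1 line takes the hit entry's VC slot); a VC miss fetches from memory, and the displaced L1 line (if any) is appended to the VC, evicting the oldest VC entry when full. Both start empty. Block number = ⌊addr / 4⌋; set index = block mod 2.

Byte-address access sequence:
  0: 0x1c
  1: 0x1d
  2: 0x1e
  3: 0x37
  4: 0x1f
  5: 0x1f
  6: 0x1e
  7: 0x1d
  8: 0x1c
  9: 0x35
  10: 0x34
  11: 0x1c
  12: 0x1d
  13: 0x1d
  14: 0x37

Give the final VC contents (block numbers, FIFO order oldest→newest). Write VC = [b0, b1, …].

VC = [7]

#0 0x1c→b7/s1 MISS; vc=[]
#1 0x1d→b7/s1 L1-HIT; vc=[]
#2 0x1e→b7/s1 L1-HIT; vc=[]
#3 0x37→b13/s1 MISS; vc=[7]
#4 0x1f→b7/s1 VC-HIT; vc=[13]
#5 0x1f→b7/s1 L1-HIT; vc=[13]
#6 0x1e→b7/s1 L1-HIT; vc=[13]
#7 0x1d→b7/s1 L1-HIT; vc=[13]
#8 0x1c→b7/s1 L1-HIT; vc=[13]
#9 0x35→b13/s1 VC-HIT; vc=[7]
#10 0x34→b13/s1 L1-HIT; vc=[7]
#11 0x1c→b7/s1 VC-HIT; vc=[13]
#12 0x1d→b7/s1 L1-HIT; vc=[13]
#13 0x1d→b7/s1 L1-HIT; vc=[13]
#14 0x37→b13/s1 VC-HIT; vc=[7]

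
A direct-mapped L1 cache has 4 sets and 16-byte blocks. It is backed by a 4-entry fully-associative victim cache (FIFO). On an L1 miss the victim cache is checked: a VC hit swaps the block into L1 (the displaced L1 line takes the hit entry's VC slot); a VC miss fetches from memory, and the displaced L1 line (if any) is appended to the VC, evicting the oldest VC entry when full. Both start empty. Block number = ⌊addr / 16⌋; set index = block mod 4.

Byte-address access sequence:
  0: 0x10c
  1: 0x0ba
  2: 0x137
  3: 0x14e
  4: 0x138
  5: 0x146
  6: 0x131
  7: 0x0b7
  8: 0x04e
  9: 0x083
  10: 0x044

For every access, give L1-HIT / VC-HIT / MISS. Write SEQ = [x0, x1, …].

#0 0x10c→b16/s0 MISS; vc=[]
#1 0xba→b11/s3 MISS; vc=[]
#2 0x137→b19/s3 MISS; vc=[11]
#3 0x14e→b20/s0 MISS; vc=[11,16]
#4 0x138→b19/s3 L1-HIT; vc=[11,16]
#5 0x146→b20/s0 L1-HIT; vc=[11,16]
#6 0x131→b19/s3 L1-HIT; vc=[11,16]
#7 0xb7→b11/s3 VC-HIT; vc=[19,16]
#8 0x4e→b4/s0 MISS; vc=[19,16,20]
#9 0x83→b8/s0 MISS; vc=[19,16,20,4]
#10 0x44→b4/s0 VC-HIT; vc=[19,16,20,8]

SEQ = [MISS, MISS, MISS, MISS, L1-HIT, L1-HIT, L1-HIT, VC-HIT, MISS, MISS, VC-HIT]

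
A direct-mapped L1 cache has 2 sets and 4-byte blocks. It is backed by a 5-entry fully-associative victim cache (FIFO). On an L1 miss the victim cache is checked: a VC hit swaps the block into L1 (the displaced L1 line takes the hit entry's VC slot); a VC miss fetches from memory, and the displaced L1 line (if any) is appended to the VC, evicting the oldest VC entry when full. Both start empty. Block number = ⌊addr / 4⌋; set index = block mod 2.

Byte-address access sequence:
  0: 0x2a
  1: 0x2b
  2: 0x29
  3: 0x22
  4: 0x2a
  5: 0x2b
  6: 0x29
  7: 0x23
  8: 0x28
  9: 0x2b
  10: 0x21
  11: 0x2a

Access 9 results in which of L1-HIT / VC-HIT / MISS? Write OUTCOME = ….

OUTCOME = L1-HIT

#0 0x2a→b10/s0 MISS; vc=[]
#1 0x2b→b10/s0 L1-HIT; vc=[]
#2 0x29→b10/s0 L1-HIT; vc=[]
#3 0x22→b8/s0 MISS; vc=[10]
#4 0x2a→b10/s0 VC-HIT; vc=[8]
#5 0x2b→b10/s0 L1-HIT; vc=[8]
#6 0x29→b10/s0 L1-HIT; vc=[8]
#7 0x23→b8/s0 VC-HIT; vc=[10]
#8 0x28→b10/s0 VC-HIT; vc=[8]
#9 0x2b→b10/s0 L1-HIT; vc=[8]
#10 0x21→b8/s0 VC-HIT; vc=[10]
#11 0x2a→b10/s0 VC-HIT; vc=[8]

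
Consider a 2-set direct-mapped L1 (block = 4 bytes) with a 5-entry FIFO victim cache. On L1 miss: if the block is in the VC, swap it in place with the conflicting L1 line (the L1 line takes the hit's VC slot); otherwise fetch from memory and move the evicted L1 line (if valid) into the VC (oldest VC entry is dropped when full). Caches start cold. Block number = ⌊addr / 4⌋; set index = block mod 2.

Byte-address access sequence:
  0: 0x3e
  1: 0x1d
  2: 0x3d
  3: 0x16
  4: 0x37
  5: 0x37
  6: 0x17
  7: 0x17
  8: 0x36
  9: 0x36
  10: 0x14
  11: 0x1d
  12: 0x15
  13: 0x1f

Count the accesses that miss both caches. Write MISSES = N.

MISSES = 4

0: 0x3e (blk 15, set 1) → MISS  vc=[]
1: 0x1d (blk 7, set 1) → MISS  vc=[15]
2: 0x3d (blk 15, set 1) → VC-HIT  vc=[7]
3: 0x16 (blk 5, set 1) → MISS  vc=[7, 15]
4: 0x37 (blk 13, set 1) → MISS  vc=[7, 15, 5]
5: 0x37 (blk 13, set 1) → L1-HIT  vc=[7, 15, 5]
6: 0x17 (blk 5, set 1) → VC-HIT  vc=[7, 15, 13]
7: 0x17 (blk 5, set 1) → L1-HIT  vc=[7, 15, 13]
8: 0x36 (blk 13, set 1) → VC-HIT  vc=[7, 15, 5]
9: 0x36 (blk 13, set 1) → L1-HIT  vc=[7, 15, 5]
10: 0x14 (blk 5, set 1) → VC-HIT  vc=[7, 15, 13]
11: 0x1d (blk 7, set 1) → VC-HIT  vc=[5, 15, 13]
12: 0x15 (blk 5, set 1) → VC-HIT  vc=[7, 15, 13]
13: 0x1f (blk 7, set 1) → VC-HIT  vc=[5, 15, 13]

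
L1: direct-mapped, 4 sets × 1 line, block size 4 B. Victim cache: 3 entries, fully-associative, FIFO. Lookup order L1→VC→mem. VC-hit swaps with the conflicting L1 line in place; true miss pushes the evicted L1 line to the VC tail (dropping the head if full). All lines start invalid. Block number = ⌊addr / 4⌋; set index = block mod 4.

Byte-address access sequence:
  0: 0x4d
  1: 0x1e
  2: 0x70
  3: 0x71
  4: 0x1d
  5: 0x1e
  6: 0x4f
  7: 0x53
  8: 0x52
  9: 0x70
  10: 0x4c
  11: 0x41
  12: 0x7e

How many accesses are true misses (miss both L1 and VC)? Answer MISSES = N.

MISSES = 6

0: 0x4d (blk 19, set 3) → MISS  vc=[]
1: 0x1e (blk 7, set 3) → MISS  vc=[19]
2: 0x70 (blk 28, set 0) → MISS  vc=[19]
3: 0x71 (blk 28, set 0) → L1-HIT  vc=[19]
4: 0x1d (blk 7, set 3) → L1-HIT  vc=[19]
5: 0x1e (blk 7, set 3) → L1-HIT  vc=[19]
6: 0x4f (blk 19, set 3) → VC-HIT  vc=[7]
7: 0x53 (blk 20, set 0) → MISS  vc=[7, 28]
8: 0x52 (blk 20, set 0) → L1-HIT  vc=[7, 28]
9: 0x70 (blk 28, set 0) → VC-HIT  vc=[7, 20]
10: 0x4c (blk 19, set 3) → L1-HIT  vc=[7, 20]
11: 0x41 (blk 16, set 0) → MISS  vc=[7, 20, 28]
12: 0x7e (blk 31, set 3) → MISS  vc=[20, 28, 19]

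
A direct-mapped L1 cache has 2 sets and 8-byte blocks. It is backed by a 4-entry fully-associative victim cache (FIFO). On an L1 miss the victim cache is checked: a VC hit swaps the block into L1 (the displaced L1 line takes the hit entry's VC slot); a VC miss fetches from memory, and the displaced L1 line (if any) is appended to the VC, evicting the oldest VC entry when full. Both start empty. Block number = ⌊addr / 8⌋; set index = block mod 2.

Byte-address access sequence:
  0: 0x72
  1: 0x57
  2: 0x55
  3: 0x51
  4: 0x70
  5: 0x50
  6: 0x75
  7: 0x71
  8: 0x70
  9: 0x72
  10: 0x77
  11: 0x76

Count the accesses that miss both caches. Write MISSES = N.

MISSES = 2

#0 0x72→b14/s0 MISS; vc=[]
#1 0x57→b10/s0 MISS; vc=[14]
#2 0x55→b10/s0 L1-HIT; vc=[14]
#3 0x51→b10/s0 L1-HIT; vc=[14]
#4 0x70→b14/s0 VC-HIT; vc=[10]
#5 0x50→b10/s0 VC-HIT; vc=[14]
#6 0x75→b14/s0 VC-HIT; vc=[10]
#7 0x71→b14/s0 L1-HIT; vc=[10]
#8 0x70→b14/s0 L1-HIT; vc=[10]
#9 0x72→b14/s0 L1-HIT; vc=[10]
#10 0x77→b14/s0 L1-HIT; vc=[10]
#11 0x76→b14/s0 L1-HIT; vc=[10]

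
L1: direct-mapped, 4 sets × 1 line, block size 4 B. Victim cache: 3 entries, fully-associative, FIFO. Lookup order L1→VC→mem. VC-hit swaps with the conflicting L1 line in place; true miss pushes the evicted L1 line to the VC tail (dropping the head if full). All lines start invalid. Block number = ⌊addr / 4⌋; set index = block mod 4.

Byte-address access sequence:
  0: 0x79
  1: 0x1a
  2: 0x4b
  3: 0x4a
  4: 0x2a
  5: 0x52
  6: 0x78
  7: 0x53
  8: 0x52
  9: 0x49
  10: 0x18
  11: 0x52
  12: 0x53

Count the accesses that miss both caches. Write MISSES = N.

#0 0x79→b30/s2 MISS; vc=[]
#1 0x1a→b6/s2 MISS; vc=[30]
#2 0x4b→b18/s2 MISS; vc=[30,6]
#3 0x4a→b18/s2 L1-HIT; vc=[30,6]
#4 0x2a→b10/s2 MISS; vc=[30,6,18]
#5 0x52→b20/s0 MISS; vc=[30,6,18]
#6 0x78→b30/s2 VC-HIT; vc=[10,6,18]
#7 0x53→b20/s0 L1-HIT; vc=[10,6,18]
#8 0x52→b20/s0 L1-HIT; vc=[10,6,18]
#9 0x49→b18/s2 VC-HIT; vc=[10,6,30]
#10 0x18→b6/s2 VC-HIT; vc=[10,18,30]
#11 0x52→b20/s0 L1-HIT; vc=[10,18,30]
#12 0x53→b20/s0 L1-HIT; vc=[10,18,30]

MISSES = 5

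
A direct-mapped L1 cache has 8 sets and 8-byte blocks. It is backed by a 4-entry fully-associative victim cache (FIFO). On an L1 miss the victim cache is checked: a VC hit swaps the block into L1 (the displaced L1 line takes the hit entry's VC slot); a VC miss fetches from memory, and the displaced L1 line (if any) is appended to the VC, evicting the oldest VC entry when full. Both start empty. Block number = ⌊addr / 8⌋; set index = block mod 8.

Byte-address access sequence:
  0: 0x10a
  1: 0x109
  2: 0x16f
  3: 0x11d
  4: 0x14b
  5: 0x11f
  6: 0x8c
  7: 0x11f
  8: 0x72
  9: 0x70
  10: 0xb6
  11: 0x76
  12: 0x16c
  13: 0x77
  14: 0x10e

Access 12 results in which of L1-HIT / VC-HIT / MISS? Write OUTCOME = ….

0: 0x10a (blk 33, set 1) → MISS  vc=[]
1: 0x109 (blk 33, set 1) → L1-HIT  vc=[]
2: 0x16f (blk 45, set 5) → MISS  vc=[]
3: 0x11d (blk 35, set 3) → MISS  vc=[]
4: 0x14b (blk 41, set 1) → MISS  vc=[33]
5: 0x11f (blk 35, set 3) → L1-HIT  vc=[33]
6: 0x8c (blk 17, set 1) → MISS  vc=[33, 41]
7: 0x11f (blk 35, set 3) → L1-HIT  vc=[33, 41]
8: 0x72 (blk 14, set 6) → MISS  vc=[33, 41]
9: 0x70 (blk 14, set 6) → L1-HIT  vc=[33, 41]
10: 0xb6 (blk 22, set 6) → MISS  vc=[33, 41, 14]
11: 0x76 (blk 14, set 6) → VC-HIT  vc=[33, 41, 22]
12: 0x16c (blk 45, set 5) → L1-HIT  vc=[33, 41, 22]
13: 0x77 (blk 14, set 6) → L1-HIT  vc=[33, 41, 22]
14: 0x10e (blk 33, set 1) → VC-HIT  vc=[17, 41, 22]

OUTCOME = L1-HIT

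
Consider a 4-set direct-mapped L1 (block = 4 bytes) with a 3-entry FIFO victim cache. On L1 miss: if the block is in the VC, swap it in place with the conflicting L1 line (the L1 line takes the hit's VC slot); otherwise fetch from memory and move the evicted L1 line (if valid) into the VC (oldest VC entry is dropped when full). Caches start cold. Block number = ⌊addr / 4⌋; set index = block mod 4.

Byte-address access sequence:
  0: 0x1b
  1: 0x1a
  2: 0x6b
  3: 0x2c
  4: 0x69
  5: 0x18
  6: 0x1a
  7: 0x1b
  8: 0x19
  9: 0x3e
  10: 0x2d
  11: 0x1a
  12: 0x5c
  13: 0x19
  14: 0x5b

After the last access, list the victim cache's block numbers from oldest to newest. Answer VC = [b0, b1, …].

#0 0x1b→b6/s2 MISS; vc=[]
#1 0x1a→b6/s2 L1-HIT; vc=[]
#2 0x6b→b26/s2 MISS; vc=[6]
#3 0x2c→b11/s3 MISS; vc=[6]
#4 0x69→b26/s2 L1-HIT; vc=[6]
#5 0x18→b6/s2 VC-HIT; vc=[26]
#6 0x1a→b6/s2 L1-HIT; vc=[26]
#7 0x1b→b6/s2 L1-HIT; vc=[26]
#8 0x19→b6/s2 L1-HIT; vc=[26]
#9 0x3e→b15/s3 MISS; vc=[26,11]
#10 0x2d→b11/s3 VC-HIT; vc=[26,15]
#11 0x1a→b6/s2 L1-HIT; vc=[26,15]
#12 0x5c→b23/s3 MISS; vc=[26,15,11]
#13 0x19→b6/s2 L1-HIT; vc=[26,15,11]
#14 0x5b→b22/s2 MISS; vc=[15,11,6]

VC = [15, 11, 6]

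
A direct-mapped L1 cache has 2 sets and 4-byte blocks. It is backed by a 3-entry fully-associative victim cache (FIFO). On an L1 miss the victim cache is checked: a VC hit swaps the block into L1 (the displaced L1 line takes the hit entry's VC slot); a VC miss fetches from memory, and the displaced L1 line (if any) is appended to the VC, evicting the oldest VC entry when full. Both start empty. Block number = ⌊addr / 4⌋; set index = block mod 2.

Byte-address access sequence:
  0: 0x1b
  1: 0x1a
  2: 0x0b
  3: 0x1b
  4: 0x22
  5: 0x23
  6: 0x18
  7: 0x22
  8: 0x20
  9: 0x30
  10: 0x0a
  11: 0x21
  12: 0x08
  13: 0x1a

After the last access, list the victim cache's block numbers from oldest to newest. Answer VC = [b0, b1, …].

VC = [12, 2, 8]

0: 0x1b (blk 6, set 0) → MISS  vc=[]
1: 0x1a (blk 6, set 0) → L1-HIT  vc=[]
2: 0xb (blk 2, set 0) → MISS  vc=[6]
3: 0x1b (blk 6, set 0) → VC-HIT  vc=[2]
4: 0x22 (blk 8, set 0) → MISS  vc=[2, 6]
5: 0x23 (blk 8, set 0) → L1-HIT  vc=[2, 6]
6: 0x18 (blk 6, set 0) → VC-HIT  vc=[2, 8]
7: 0x22 (blk 8, set 0) → VC-HIT  vc=[2, 6]
8: 0x20 (blk 8, set 0) → L1-HIT  vc=[2, 6]
9: 0x30 (blk 12, set 0) → MISS  vc=[2, 6, 8]
10: 0xa (blk 2, set 0) → VC-HIT  vc=[12, 6, 8]
11: 0x21 (blk 8, set 0) → VC-HIT  vc=[12, 6, 2]
12: 0x8 (blk 2, set 0) → VC-HIT  vc=[12, 6, 8]
13: 0x1a (blk 6, set 0) → VC-HIT  vc=[12, 2, 8]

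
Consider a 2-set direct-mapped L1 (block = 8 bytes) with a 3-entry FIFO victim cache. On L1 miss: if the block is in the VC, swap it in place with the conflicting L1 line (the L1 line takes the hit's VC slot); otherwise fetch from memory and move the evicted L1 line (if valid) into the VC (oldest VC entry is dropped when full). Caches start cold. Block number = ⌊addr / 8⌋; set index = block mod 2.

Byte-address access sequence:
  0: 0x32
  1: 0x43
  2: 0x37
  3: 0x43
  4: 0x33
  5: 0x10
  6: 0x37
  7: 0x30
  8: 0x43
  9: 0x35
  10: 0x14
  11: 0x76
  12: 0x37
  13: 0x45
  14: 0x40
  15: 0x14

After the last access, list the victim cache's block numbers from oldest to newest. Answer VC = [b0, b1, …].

VC = [6, 14, 8]

0: 0x32 (blk 6, set 0) → MISS  vc=[]
1: 0x43 (blk 8, set 0) → MISS  vc=[6]
2: 0x37 (blk 6, set 0) → VC-HIT  vc=[8]
3: 0x43 (blk 8, set 0) → VC-HIT  vc=[6]
4: 0x33 (blk 6, set 0) → VC-HIT  vc=[8]
5: 0x10 (blk 2, set 0) → MISS  vc=[8, 6]
6: 0x37 (blk 6, set 0) → VC-HIT  vc=[8, 2]
7: 0x30 (blk 6, set 0) → L1-HIT  vc=[8, 2]
8: 0x43 (blk 8, set 0) → VC-HIT  vc=[6, 2]
9: 0x35 (blk 6, set 0) → VC-HIT  vc=[8, 2]
10: 0x14 (blk 2, set 0) → VC-HIT  vc=[8, 6]
11: 0x76 (blk 14, set 0) → MISS  vc=[8, 6, 2]
12: 0x37 (blk 6, set 0) → VC-HIT  vc=[8, 14, 2]
13: 0x45 (blk 8, set 0) → VC-HIT  vc=[6, 14, 2]
14: 0x40 (blk 8, set 0) → L1-HIT  vc=[6, 14, 2]
15: 0x14 (blk 2, set 0) → VC-HIT  vc=[6, 14, 8]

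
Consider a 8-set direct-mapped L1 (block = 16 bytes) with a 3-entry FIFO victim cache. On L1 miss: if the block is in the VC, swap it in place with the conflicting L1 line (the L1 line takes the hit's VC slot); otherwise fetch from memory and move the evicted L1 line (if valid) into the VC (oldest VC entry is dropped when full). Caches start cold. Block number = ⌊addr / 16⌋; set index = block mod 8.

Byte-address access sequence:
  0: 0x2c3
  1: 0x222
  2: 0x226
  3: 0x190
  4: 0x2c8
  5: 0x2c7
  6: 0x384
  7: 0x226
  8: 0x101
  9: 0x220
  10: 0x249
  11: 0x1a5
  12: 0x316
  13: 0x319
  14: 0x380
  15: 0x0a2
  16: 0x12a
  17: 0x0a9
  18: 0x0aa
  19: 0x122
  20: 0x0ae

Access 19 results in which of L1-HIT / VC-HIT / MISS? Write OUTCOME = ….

0: 0x2c3 (blk 44, set 4) → MISS  vc=[]
1: 0x222 (blk 34, set 2) → MISS  vc=[]
2: 0x226 (blk 34, set 2) → L1-HIT  vc=[]
3: 0x190 (blk 25, set 1) → MISS  vc=[]
4: 0x2c8 (blk 44, set 4) → L1-HIT  vc=[]
5: 0x2c7 (blk 44, set 4) → L1-HIT  vc=[]
6: 0x384 (blk 56, set 0) → MISS  vc=[]
7: 0x226 (blk 34, set 2) → L1-HIT  vc=[]
8: 0x101 (blk 16, set 0) → MISS  vc=[56]
9: 0x220 (blk 34, set 2) → L1-HIT  vc=[56]
10: 0x249 (blk 36, set 4) → MISS  vc=[56, 44]
11: 0x1a5 (blk 26, set 2) → MISS  vc=[56, 44, 34]
12: 0x316 (blk 49, set 1) → MISS  vc=[44, 34, 25]
13: 0x319 (blk 49, set 1) → L1-HIT  vc=[44, 34, 25]
14: 0x380 (blk 56, set 0) → MISS  vc=[34, 25, 16]
15: 0xa2 (blk 10, set 2) → MISS  vc=[25, 16, 26]
16: 0x12a (blk 18, set 2) → MISS  vc=[16, 26, 10]
17: 0xa9 (blk 10, set 2) → VC-HIT  vc=[16, 26, 18]
18: 0xaa (blk 10, set 2) → L1-HIT  vc=[16, 26, 18]
19: 0x122 (blk 18, set 2) → VC-HIT  vc=[16, 26, 10]
20: 0xae (blk 10, set 2) → VC-HIT  vc=[16, 26, 18]

OUTCOME = VC-HIT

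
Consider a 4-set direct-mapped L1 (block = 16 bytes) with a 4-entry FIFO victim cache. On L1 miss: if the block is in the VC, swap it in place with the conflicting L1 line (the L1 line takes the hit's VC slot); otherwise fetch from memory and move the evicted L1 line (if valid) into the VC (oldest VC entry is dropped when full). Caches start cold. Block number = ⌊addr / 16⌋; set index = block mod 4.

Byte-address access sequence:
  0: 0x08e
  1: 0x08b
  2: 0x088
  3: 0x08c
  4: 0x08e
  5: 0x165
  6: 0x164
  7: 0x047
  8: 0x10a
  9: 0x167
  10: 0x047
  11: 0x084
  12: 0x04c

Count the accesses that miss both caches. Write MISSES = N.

MISSES = 4

0: 0x8e (blk 8, set 0) → MISS  vc=[]
1: 0x8b (blk 8, set 0) → L1-HIT  vc=[]
2: 0x88 (blk 8, set 0) → L1-HIT  vc=[]
3: 0x8c (blk 8, set 0) → L1-HIT  vc=[]
4: 0x8e (blk 8, set 0) → L1-HIT  vc=[]
5: 0x165 (blk 22, set 2) → MISS  vc=[]
6: 0x164 (blk 22, set 2) → L1-HIT  vc=[]
7: 0x47 (blk 4, set 0) → MISS  vc=[8]
8: 0x10a (blk 16, set 0) → MISS  vc=[8, 4]
9: 0x167 (blk 22, set 2) → L1-HIT  vc=[8, 4]
10: 0x47 (blk 4, set 0) → VC-HIT  vc=[8, 16]
11: 0x84 (blk 8, set 0) → VC-HIT  vc=[4, 16]
12: 0x4c (blk 4, set 0) → VC-HIT  vc=[8, 16]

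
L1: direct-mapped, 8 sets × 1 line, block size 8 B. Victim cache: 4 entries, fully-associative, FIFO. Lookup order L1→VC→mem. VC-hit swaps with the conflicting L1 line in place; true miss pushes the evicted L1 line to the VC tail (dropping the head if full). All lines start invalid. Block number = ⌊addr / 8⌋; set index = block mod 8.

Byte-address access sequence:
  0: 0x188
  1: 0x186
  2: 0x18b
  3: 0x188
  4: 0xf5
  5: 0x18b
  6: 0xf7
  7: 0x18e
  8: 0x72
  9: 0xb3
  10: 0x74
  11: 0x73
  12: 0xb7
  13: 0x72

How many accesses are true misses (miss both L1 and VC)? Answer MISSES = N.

MISSES = 5

  [0] addr=0x188 blk=49 s=1: MISS | VC []
  [1] addr=0x186 blk=48 s=0: MISS | VC []
  [2] addr=0x18b blk=49 s=1: L1-HIT | VC []
  [3] addr=0x188 blk=49 s=1: L1-HIT | VC []
  [4] addr=0xf5 blk=30 s=6: MISS | VC []
  [5] addr=0x18b blk=49 s=1: L1-HIT | VC []
  [6] addr=0xf7 blk=30 s=6: L1-HIT | VC []
  [7] addr=0x18e blk=49 s=1: L1-HIT | VC []
  [8] addr=0x72 blk=14 s=6: MISS | VC [30]
  [9] addr=0xb3 blk=22 s=6: MISS | VC [30, 14]
  [10] addr=0x74 blk=14 s=6: VC-HIT | VC [30, 22]
  [11] addr=0x73 blk=14 s=6: L1-HIT | VC [30, 22]
  [12] addr=0xb7 blk=22 s=6: VC-HIT | VC [30, 14]
  [13] addr=0x72 blk=14 s=6: VC-HIT | VC [30, 22]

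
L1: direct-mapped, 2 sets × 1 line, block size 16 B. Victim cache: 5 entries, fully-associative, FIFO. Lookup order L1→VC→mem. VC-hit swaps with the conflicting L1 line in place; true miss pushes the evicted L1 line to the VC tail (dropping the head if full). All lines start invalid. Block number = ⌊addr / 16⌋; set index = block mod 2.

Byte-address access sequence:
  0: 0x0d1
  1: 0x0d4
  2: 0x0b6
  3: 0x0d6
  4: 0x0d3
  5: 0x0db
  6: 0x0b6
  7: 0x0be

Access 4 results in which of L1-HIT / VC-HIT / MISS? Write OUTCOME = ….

  [0] addr=0xd1 blk=13 s=1: MISS | VC []
  [1] addr=0xd4 blk=13 s=1: L1-HIT | VC []
  [2] addr=0xb6 blk=11 s=1: MISS | VC [13]
  [3] addr=0xd6 blk=13 s=1: VC-HIT | VC [11]
  [4] addr=0xd3 blk=13 s=1: L1-HIT | VC [11]
  [5] addr=0xdb blk=13 s=1: L1-HIT | VC [11]
  [6] addr=0xb6 blk=11 s=1: VC-HIT | VC [13]
  [7] addr=0xbe blk=11 s=1: L1-HIT | VC [13]

OUTCOME = L1-HIT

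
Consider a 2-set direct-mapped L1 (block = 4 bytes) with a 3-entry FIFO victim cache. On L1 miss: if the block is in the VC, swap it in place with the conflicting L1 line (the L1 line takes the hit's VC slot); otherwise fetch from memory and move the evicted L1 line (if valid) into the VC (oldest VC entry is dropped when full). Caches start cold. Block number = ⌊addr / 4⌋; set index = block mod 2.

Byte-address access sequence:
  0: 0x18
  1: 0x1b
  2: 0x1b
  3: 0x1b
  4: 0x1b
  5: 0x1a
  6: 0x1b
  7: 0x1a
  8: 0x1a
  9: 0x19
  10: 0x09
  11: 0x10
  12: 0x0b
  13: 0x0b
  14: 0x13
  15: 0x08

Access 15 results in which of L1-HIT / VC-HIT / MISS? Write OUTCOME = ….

OUTCOME = VC-HIT

0: 0x18 (blk 6, set 0) → MISS  vc=[]
1: 0x1b (blk 6, set 0) → L1-HIT  vc=[]
2: 0x1b (blk 6, set 0) → L1-HIT  vc=[]
3: 0x1b (blk 6, set 0) → L1-HIT  vc=[]
4: 0x1b (blk 6, set 0) → L1-HIT  vc=[]
5: 0x1a (blk 6, set 0) → L1-HIT  vc=[]
6: 0x1b (blk 6, set 0) → L1-HIT  vc=[]
7: 0x1a (blk 6, set 0) → L1-HIT  vc=[]
8: 0x1a (blk 6, set 0) → L1-HIT  vc=[]
9: 0x19 (blk 6, set 0) → L1-HIT  vc=[]
10: 0x9 (blk 2, set 0) → MISS  vc=[6]
11: 0x10 (blk 4, set 0) → MISS  vc=[6, 2]
12: 0xb (blk 2, set 0) → VC-HIT  vc=[6, 4]
13: 0xb (blk 2, set 0) → L1-HIT  vc=[6, 4]
14: 0x13 (blk 4, set 0) → VC-HIT  vc=[6, 2]
15: 0x8 (blk 2, set 0) → VC-HIT  vc=[6, 4]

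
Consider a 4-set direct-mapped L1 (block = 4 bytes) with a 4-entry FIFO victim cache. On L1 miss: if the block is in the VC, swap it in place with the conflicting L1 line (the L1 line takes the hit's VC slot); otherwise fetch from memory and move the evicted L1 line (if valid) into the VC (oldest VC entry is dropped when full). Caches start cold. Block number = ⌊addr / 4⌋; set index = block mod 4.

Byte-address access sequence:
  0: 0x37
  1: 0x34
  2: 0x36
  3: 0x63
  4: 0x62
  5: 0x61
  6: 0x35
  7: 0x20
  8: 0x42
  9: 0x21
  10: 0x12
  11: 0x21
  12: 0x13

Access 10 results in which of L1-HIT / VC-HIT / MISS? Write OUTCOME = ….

  [0] addr=0x37 blk=13 s=1: MISS | VC []
  [1] addr=0x34 blk=13 s=1: L1-HIT | VC []
  [2] addr=0x36 blk=13 s=1: L1-HIT | VC []
  [3] addr=0x63 blk=24 s=0: MISS | VC []
  [4] addr=0x62 blk=24 s=0: L1-HIT | VC []
  [5] addr=0x61 blk=24 s=0: L1-HIT | VC []
  [6] addr=0x35 blk=13 s=1: L1-HIT | VC []
  [7] addr=0x20 blk=8 s=0: MISS | VC [24]
  [8] addr=0x42 blk=16 s=0: MISS | VC [24, 8]
  [9] addr=0x21 blk=8 s=0: VC-HIT | VC [24, 16]
  [10] addr=0x12 blk=4 s=0: MISS | VC [24, 16, 8]
  [11] addr=0x21 blk=8 s=0: VC-HIT | VC [24, 16, 4]
  [12] addr=0x13 blk=4 s=0: VC-HIT | VC [24, 16, 8]

OUTCOME = MISS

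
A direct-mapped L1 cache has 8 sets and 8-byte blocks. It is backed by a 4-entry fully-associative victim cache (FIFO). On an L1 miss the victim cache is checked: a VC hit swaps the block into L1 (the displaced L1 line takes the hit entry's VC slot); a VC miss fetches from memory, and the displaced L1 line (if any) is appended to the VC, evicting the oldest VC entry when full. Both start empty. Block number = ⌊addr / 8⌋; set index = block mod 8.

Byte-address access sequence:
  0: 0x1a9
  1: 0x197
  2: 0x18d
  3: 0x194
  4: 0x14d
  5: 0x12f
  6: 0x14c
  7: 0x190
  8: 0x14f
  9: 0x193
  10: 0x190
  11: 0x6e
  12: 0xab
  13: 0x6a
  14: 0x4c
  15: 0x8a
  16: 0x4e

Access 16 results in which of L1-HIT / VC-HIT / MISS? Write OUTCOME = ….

  [0] addr=0x1a9 blk=53 s=5: MISS | VC []
  [1] addr=0x197 blk=50 s=2: MISS | VC []
  [2] addr=0x18d blk=49 s=1: MISS | VC []
  [3] addr=0x194 blk=50 s=2: L1-HIT | VC []
  [4] addr=0x14d blk=41 s=1: MISS | VC [49]
  [5] addr=0x12f blk=37 s=5: MISS | VC [49, 53]
  [6] addr=0x14c blk=41 s=1: L1-HIT | VC [49, 53]
  [7] addr=0x190 blk=50 s=2: L1-HIT | VC [49, 53]
  [8] addr=0x14f blk=41 s=1: L1-HIT | VC [49, 53]
  [9] addr=0x193 blk=50 s=2: L1-HIT | VC [49, 53]
  [10] addr=0x190 blk=50 s=2: L1-HIT | VC [49, 53]
  [11] addr=0x6e blk=13 s=5: MISS | VC [49, 53, 37]
  [12] addr=0xab blk=21 s=5: MISS | VC [49, 53, 37, 13]
  [13] addr=0x6a blk=13 s=5: VC-HIT | VC [49, 53, 37, 21]
  [14] addr=0x4c blk=9 s=1: MISS | VC [53, 37, 21, 41]
  [15] addr=0x8a blk=17 s=1: MISS | VC [37, 21, 41, 9]
  [16] addr=0x4e blk=9 s=1: VC-HIT | VC [37, 21, 41, 17]

OUTCOME = VC-HIT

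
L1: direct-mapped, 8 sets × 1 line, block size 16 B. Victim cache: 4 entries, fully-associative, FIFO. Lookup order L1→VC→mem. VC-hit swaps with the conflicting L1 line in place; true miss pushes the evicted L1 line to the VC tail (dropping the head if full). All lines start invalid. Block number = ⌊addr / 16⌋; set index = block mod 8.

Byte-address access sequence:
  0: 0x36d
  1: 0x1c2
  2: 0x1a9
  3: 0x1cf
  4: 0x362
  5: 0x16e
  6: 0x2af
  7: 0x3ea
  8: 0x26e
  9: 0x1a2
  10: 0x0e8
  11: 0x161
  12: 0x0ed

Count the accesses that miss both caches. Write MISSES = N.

MISSES = 8

  [0] addr=0x36d blk=54 s=6: MISS | VC []
  [1] addr=0x1c2 blk=28 s=4: MISS | VC []
  [2] addr=0x1a9 blk=26 s=2: MISS | VC []
  [3] addr=0x1cf blk=28 s=4: L1-HIT | VC []
  [4] addr=0x362 blk=54 s=6: L1-HIT | VC []
  [5] addr=0x16e blk=22 s=6: MISS | VC [54]
  [6] addr=0x2af blk=42 s=2: MISS | VC [54, 26]
  [7] addr=0x3ea blk=62 s=6: MISS | VC [54, 26, 22]
  [8] addr=0x26e blk=38 s=6: MISS | VC [54, 26, 22, 62]
  [9] addr=0x1a2 blk=26 s=2: VC-HIT | VC [54, 42, 22, 62]
  [10] addr=0xe8 blk=14 s=6: MISS | VC [42, 22, 62, 38]
  [11] addr=0x161 blk=22 s=6: VC-HIT | VC [42, 14, 62, 38]
  [12] addr=0xed blk=14 s=6: VC-HIT | VC [42, 22, 62, 38]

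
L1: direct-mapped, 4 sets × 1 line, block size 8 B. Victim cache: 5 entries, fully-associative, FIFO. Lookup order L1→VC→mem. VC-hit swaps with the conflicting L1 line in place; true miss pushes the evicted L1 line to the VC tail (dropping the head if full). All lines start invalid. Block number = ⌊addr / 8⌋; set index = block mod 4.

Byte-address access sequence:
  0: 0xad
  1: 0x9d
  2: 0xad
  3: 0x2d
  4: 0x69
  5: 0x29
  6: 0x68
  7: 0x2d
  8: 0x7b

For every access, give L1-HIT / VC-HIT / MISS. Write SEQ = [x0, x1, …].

SEQ = [MISS, MISS, L1-HIT, MISS, MISS, VC-HIT, VC-HIT, VC-HIT, MISS]

0: 0xad (blk 21, set 1) → MISS  vc=[]
1: 0x9d (blk 19, set 3) → MISS  vc=[]
2: 0xad (blk 21, set 1) → L1-HIT  vc=[]
3: 0x2d (blk 5, set 1) → MISS  vc=[21]
4: 0x69 (blk 13, set 1) → MISS  vc=[21, 5]
5: 0x29 (blk 5, set 1) → VC-HIT  vc=[21, 13]
6: 0x68 (blk 13, set 1) → VC-HIT  vc=[21, 5]
7: 0x2d (blk 5, set 1) → VC-HIT  vc=[21, 13]
8: 0x7b (blk 15, set 3) → MISS  vc=[21, 13, 19]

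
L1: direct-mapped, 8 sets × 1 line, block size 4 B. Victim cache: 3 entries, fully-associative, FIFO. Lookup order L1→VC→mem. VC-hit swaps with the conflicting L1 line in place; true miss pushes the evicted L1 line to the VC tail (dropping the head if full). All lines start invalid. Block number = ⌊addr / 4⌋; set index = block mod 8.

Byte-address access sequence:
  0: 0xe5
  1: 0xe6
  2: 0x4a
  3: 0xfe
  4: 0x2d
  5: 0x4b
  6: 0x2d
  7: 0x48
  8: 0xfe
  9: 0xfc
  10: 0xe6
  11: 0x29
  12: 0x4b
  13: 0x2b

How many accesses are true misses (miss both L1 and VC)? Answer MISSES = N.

MISSES = 5

#0 0xe5→b57/s1 MISS; vc=[]
#1 0xe6→b57/s1 L1-HIT; vc=[]
#2 0x4a→b18/s2 MISS; vc=[]
#3 0xfe→b63/s7 MISS; vc=[]
#4 0x2d→b11/s3 MISS; vc=[]
#5 0x4b→b18/s2 L1-HIT; vc=[]
#6 0x2d→b11/s3 L1-HIT; vc=[]
#7 0x48→b18/s2 L1-HIT; vc=[]
#8 0xfe→b63/s7 L1-HIT; vc=[]
#9 0xfc→b63/s7 L1-HIT; vc=[]
#10 0xe6→b57/s1 L1-HIT; vc=[]
#11 0x29→b10/s2 MISS; vc=[18]
#12 0x4b→b18/s2 VC-HIT; vc=[10]
#13 0x2b→b10/s2 VC-HIT; vc=[18]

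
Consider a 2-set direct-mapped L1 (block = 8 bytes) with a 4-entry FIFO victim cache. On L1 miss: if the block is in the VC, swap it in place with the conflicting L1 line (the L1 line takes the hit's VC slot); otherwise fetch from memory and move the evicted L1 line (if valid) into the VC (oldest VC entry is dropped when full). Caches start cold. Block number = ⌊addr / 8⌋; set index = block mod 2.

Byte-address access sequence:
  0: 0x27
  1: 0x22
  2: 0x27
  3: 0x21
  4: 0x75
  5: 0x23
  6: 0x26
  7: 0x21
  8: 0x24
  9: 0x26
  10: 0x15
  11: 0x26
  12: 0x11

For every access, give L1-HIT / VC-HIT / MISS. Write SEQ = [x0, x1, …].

0: 0x27 (blk 4, set 0) → MISS  vc=[]
1: 0x22 (blk 4, set 0) → L1-HIT  vc=[]
2: 0x27 (blk 4, set 0) → L1-HIT  vc=[]
3: 0x21 (blk 4, set 0) → L1-HIT  vc=[]
4: 0x75 (blk 14, set 0) → MISS  vc=[4]
5: 0x23 (blk 4, set 0) → VC-HIT  vc=[14]
6: 0x26 (blk 4, set 0) → L1-HIT  vc=[14]
7: 0x21 (blk 4, set 0) → L1-HIT  vc=[14]
8: 0x24 (blk 4, set 0) → L1-HIT  vc=[14]
9: 0x26 (blk 4, set 0) → L1-HIT  vc=[14]
10: 0x15 (blk 2, set 0) → MISS  vc=[14, 4]
11: 0x26 (blk 4, set 0) → VC-HIT  vc=[14, 2]
12: 0x11 (blk 2, set 0) → VC-HIT  vc=[14, 4]

SEQ = [MISS, L1-HIT, L1-HIT, L1-HIT, MISS, VC-HIT, L1-HIT, L1-HIT, L1-HIT, L1-HIT, MISS, VC-HIT, VC-HIT]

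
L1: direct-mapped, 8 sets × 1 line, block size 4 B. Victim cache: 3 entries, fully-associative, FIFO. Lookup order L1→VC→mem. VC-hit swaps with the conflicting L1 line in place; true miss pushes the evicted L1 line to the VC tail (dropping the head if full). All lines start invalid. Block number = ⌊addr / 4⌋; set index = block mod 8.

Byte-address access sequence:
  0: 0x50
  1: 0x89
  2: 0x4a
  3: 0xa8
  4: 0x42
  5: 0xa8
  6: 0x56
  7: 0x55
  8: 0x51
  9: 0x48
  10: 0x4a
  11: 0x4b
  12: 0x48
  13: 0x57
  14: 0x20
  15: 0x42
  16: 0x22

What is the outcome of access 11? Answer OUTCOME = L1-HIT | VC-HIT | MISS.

  [0] addr=0x50 blk=20 s=4: MISS | VC []
  [1] addr=0x89 blk=34 s=2: MISS | VC []
  [2] addr=0x4a blk=18 s=2: MISS | VC [34]
  [3] addr=0xa8 blk=42 s=2: MISS | VC [34, 18]
  [4] addr=0x42 blk=16 s=0: MISS | VC [34, 18]
  [5] addr=0xa8 blk=42 s=2: L1-HIT | VC [34, 18]
  [6] addr=0x56 blk=21 s=5: MISS | VC [34, 18]
  [7] addr=0x55 blk=21 s=5: L1-HIT | VC [34, 18]
  [8] addr=0x51 blk=20 s=4: L1-HIT | VC [34, 18]
  [9] addr=0x48 blk=18 s=2: VC-HIT | VC [34, 42]
  [10] addr=0x4a blk=18 s=2: L1-HIT | VC [34, 42]
  [11] addr=0x4b blk=18 s=2: L1-HIT | VC [34, 42]
  [12] addr=0x48 blk=18 s=2: L1-HIT | VC [34, 42]
  [13] addr=0x57 blk=21 s=5: L1-HIT | VC [34, 42]
  [14] addr=0x20 blk=8 s=0: MISS | VC [34, 42, 16]
  [15] addr=0x42 blk=16 s=0: VC-HIT | VC [34, 42, 8]
  [16] addr=0x22 blk=8 s=0: VC-HIT | VC [34, 42, 16]

OUTCOME = L1-HIT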